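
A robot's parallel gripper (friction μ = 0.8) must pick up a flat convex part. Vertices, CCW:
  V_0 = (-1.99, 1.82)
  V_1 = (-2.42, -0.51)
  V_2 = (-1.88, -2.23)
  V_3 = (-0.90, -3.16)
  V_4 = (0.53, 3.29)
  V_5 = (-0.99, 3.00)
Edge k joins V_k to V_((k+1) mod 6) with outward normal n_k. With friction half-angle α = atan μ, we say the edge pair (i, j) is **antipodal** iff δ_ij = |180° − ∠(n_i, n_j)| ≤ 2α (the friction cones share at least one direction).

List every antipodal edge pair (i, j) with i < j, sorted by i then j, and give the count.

count = 6; pairs: (0,3), (1,3), (2,3), (2,4), (3,4), (3,5)

α = atan 0.8 = 38.66°;  2α = 77.32°
n_0 = (-0.9834, +0.1815)
n_1 = (-0.9541, -0.2995)
n_2 = (-0.6884, -0.7254)
n_3 = (+0.9763, -0.2164)
n_4 = (-0.1874, +0.9823)
n_5 = (-0.7629, +0.6465)
  (0,1): δ = 152.11°  ·
  (0,2): δ = 123.04°  ·
  (0,3): δ = 2.04°  ✓
  (0,4): δ = 111.26°  ·
  (0,5): δ = 150.18°  ·
  (1,2): δ = 150.93°  ·
  (1,3): δ = 29.93°  ✓
  (1,4): δ = 83.37°  ·
  (1,5): δ = 122.29°  ·
  (2,3): δ = 59.00°  ✓
  (2,4): δ = 54.30°  ✓
  (2,5): δ = 93.22°  ·
  (3,4): δ = 66.70°  ✓
  (3,5): δ = 27.78°  ✓
  (4,5): δ = 141.08°  ·
antipodal pairs: 6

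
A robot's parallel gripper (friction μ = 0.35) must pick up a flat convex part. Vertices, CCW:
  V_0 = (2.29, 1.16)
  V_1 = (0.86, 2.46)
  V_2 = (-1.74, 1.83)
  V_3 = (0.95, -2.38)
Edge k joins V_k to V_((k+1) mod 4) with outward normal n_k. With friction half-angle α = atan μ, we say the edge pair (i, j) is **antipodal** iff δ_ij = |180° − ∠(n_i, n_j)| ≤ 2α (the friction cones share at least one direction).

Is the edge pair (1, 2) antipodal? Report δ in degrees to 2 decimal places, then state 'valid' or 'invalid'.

δ = 71.04°, invalid

α = atan 0.35 = 19.29°;  2α = 38.58°
edge 1: e_1 = (-2.60, -0.63);  n_1 = (-0.2355, +0.9719)
edge 2: e_2 = (+2.69, -4.21);  n_2 = (-0.8427, -0.5384)
∠(n_1, n_2) = 108.96°
δ = |180° − 108.96°| = 71.04°
71.04° > 2α = 38.58°  →  invalid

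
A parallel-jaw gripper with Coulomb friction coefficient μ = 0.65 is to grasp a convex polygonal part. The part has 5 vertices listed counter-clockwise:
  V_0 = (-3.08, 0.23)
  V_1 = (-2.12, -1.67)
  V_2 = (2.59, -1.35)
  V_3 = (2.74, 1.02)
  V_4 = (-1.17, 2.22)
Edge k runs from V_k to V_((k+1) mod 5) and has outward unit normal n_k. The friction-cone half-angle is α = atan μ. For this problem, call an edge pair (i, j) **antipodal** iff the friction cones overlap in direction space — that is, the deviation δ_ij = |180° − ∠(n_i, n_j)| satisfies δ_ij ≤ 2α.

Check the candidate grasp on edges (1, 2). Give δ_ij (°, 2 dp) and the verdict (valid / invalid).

α = atan 0.65 = 33.02°;  2α = 66.05°
edge 1: e_1 = (+4.71, +0.32);  n_1 = (+0.0678, -0.9977)
edge 2: e_2 = (+0.15, +2.37);  n_2 = (+0.9980, -0.0632)
∠(n_1, n_2) = 82.49°
δ = |180° − 82.49°| = 97.51°
97.51° > 2α = 66.05°  →  invalid

δ = 97.51°, invalid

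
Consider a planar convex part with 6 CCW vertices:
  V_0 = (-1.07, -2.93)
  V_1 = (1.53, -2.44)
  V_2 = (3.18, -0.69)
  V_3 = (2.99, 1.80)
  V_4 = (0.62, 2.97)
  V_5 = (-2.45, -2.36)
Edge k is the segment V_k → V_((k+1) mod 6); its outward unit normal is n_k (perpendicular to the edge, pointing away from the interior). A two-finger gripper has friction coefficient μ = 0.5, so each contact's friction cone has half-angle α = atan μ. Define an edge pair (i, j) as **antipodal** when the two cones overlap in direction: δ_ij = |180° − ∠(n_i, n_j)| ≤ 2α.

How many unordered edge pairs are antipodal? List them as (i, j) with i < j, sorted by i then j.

count = 5; pairs: (0,3), (0,4), (1,4), (2,4), (3,5)

α = atan 0.5 = 26.57°;  2α = 53.13°
n_0 = (+0.1852, -0.9827)
n_1 = (+0.7276, -0.6860)
n_2 = (+0.9971, +0.0761)
n_3 = (+0.4427, +0.8967)
n_4 = (-0.8665, +0.4991)
n_5 = (-0.3818, -0.9243)
  (0,1): δ = 143.99°  ·
  (0,2): δ = 96.31°  ·
  (0,3): δ = 36.95°  ✓
  (0,4): δ = 49.39°  ✓
  (0,5): δ = 146.88°  ·
  (1,2): δ = 132.32°  ·
  (1,3): δ = 72.96°  ·
  (1,4): δ = 13.37°  ✓
  (1,5): δ = 110.87°  ·
  (2,3): δ = 120.64°  ·
  (2,4): δ = 34.30°  ✓
  (2,5): δ = 63.19°  ·
  (3,4): δ = 93.67°  ·
  (3,5): δ = 3.83°  ✓
  (4,5): δ = 82.50°  ·
antipodal pairs: 5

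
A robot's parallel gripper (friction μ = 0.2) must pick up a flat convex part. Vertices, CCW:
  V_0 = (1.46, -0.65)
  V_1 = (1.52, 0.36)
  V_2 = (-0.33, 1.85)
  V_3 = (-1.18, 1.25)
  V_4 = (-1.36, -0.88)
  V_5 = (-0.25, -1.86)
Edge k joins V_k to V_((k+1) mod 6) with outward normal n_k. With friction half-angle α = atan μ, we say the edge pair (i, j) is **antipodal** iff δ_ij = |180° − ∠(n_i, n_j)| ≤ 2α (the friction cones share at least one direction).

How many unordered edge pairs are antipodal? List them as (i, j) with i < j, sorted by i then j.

α = atan 0.2 = 11.31°;  2α = 22.62°
n_0 = (+0.9982, -0.0593)
n_1 = (+0.6273, +0.7788)
n_2 = (-0.5767, +0.8170)
n_3 = (-0.9964, +0.0842)
n_4 = (-0.6618, -0.7496)
n_5 = (+0.5776, -0.8163)
  (0,1): δ = 125.45°  ·
  (0,2): δ = 51.38°  ·
  (0,3): δ = 1.43°  ✓
  (0,4): δ = 51.96°  ·
  (0,5): δ = 128.68°  ·
  (1,2): δ = 105.93°  ·
  (1,3): δ = 55.98°  ·
  (1,4): δ = 2.59°  ✓
  (1,5): δ = 74.13°  ·
  (2,3): δ = 130.05°  ·
  (2,4): δ = 76.66°  ·
  (2,5): δ = 0.07°  ✓
  (3,4): δ = 126.61°  ·
  (3,5): δ = 49.89°  ·
  (4,5): δ = 103.28°  ·
antipodal pairs: 3

count = 3; pairs: (0,3), (1,4), (2,5)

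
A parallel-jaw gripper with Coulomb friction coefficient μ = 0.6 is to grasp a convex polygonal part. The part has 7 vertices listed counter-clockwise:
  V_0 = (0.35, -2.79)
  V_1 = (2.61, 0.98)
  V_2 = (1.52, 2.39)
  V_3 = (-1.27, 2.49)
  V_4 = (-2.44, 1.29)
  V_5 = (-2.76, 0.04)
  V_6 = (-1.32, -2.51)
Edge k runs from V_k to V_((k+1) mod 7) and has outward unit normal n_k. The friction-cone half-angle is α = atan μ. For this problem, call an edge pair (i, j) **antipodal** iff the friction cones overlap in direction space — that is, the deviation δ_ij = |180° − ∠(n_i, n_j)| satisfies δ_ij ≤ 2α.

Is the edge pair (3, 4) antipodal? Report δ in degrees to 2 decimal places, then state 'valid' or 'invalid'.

δ = 150.08°, invalid

α = atan 0.6 = 30.96°;  2α = 61.93°
edge 3: e_3 = (-1.17, -1.20);  n_3 = (-0.7160, +0.6981)
edge 4: e_4 = (-0.32, -1.25);  n_4 = (-0.9688, +0.2480)
∠(n_3, n_4) = 29.92°
δ = |180° − 29.92°| = 150.08°
150.08° > 2α = 61.93°  →  invalid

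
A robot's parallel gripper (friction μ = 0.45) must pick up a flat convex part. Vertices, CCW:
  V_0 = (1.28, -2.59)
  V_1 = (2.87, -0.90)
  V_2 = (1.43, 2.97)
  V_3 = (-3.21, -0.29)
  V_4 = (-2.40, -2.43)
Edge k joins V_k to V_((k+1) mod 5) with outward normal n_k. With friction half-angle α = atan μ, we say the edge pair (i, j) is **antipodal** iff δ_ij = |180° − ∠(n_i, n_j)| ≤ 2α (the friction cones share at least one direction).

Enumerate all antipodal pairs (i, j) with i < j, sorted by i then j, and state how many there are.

count = 3; pairs: (0,2), (1,3), (2,4)

α = atan 0.45 = 24.23°;  2α = 48.46°
n_0 = (+0.7283, -0.6852)
n_1 = (+0.9372, +0.3487)
n_2 = (-0.5749, +0.8182)
n_3 = (-0.9352, -0.3540)
n_4 = (-0.0434, -0.9991)
  (0,1): δ = 116.34°  ·
  (0,2): δ = 11.65°  ✓
  (0,3): δ = 63.99°  ·
  (0,4): δ = 130.76°  ·
  (1,2): δ = 75.32°  ·
  (1,3): δ = 0.32°  ✓
  (1,4): δ = 67.10°  ·
  (2,3): δ = 104.36°  ·
  (2,4): δ = 37.58°  ✓
  (3,4): δ = 113.22°  ·
antipodal pairs: 3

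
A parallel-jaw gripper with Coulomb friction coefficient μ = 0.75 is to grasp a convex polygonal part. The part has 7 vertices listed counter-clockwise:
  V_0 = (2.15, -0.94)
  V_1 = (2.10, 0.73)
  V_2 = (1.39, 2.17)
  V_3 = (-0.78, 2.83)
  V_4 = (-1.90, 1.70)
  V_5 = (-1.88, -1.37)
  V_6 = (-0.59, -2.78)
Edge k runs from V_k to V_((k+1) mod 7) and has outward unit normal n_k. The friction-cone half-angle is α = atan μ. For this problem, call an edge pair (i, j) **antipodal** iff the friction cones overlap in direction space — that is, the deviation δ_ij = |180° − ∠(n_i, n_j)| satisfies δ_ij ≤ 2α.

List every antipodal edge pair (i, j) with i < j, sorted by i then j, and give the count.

α = atan 0.75 = 36.87°;  2α = 73.74°
n_0 = (+0.9996, +0.0299)
n_1 = (+0.8969, +0.4422)
n_2 = (+0.2910, +0.9567)
n_3 = (-0.7102, +0.7040)
n_4 = (-1.0000, -0.0065)
n_5 = (-0.7378, -0.6750)
n_6 = (+0.5575, -0.8302)
  (0,1): δ = 155.47°  ·
  (0,2): δ = 108.63°  ·
  (0,3): δ = 46.46°  ✓
  (0,4): δ = 1.34°  ✓
  (0,5): δ = 40.74°  ✓
  (0,6): δ = 122.17°  ·
  (1,2): δ = 133.16°  ·
  (1,3): δ = 70.99°  ✓
  (1,4): δ = 25.87°  ✓
  (1,5): δ = 16.21°  ✓
  (1,6): δ = 97.64°  ·
  (2,3): δ = 117.83°  ·
  (2,4): δ = 72.71°  ✓
  (2,5): δ = 30.63°  ✓
  (2,6): δ = 50.80°  ✓
  (3,4): δ = 134.88°  ·
  (3,5): δ = 92.80°  ·
  (3,6): δ = 11.37°  ✓
  (4,5): δ = 137.92°  ·
  (4,6): δ = 56.49°  ✓
  (5,6): δ = 98.57°  ·
antipodal pairs: 11

count = 11; pairs: (0,3), (0,4), (0,5), (1,3), (1,4), (1,5), (2,4), (2,5), (2,6), (3,6), (4,6)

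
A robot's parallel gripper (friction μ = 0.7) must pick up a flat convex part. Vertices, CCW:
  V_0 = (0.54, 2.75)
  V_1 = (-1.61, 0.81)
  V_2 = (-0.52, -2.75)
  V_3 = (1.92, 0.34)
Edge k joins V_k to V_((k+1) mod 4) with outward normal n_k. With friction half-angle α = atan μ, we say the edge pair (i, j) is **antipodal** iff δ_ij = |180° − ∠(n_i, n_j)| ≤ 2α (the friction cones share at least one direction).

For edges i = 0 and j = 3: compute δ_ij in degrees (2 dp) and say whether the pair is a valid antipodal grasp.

α = atan 0.7 = 34.99°;  2α = 69.98°
edge 0: e_0 = (-2.15, -1.94);  n_0 = (-0.6699, +0.7424)
edge 3: e_3 = (-1.38, +2.41);  n_3 = (+0.8678, +0.4969)
∠(n_0, n_3) = 102.26°
δ = |180° − 102.26°| = 77.74°
77.74° > 2α = 69.98°  →  invalid

δ = 77.74°, invalid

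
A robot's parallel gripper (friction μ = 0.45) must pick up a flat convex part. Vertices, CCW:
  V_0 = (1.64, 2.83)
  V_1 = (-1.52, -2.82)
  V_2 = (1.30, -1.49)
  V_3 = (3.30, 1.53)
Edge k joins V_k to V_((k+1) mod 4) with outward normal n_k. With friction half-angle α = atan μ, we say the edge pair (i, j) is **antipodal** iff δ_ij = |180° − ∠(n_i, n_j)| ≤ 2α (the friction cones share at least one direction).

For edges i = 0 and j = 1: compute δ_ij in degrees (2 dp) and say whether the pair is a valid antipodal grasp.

δ = 35.53°, valid

α = atan 0.45 = 24.23°;  2α = 48.46°
edge 0: e_0 = (-3.16, -5.65);  n_0 = (-0.8728, +0.4881)
edge 1: e_1 = (+2.82, +1.33);  n_1 = (+0.4266, -0.9045)
∠(n_0, n_1) = 144.47°
δ = |180° − 144.47°| = 35.53°
35.53° ≤ 2α = 48.46°  →  valid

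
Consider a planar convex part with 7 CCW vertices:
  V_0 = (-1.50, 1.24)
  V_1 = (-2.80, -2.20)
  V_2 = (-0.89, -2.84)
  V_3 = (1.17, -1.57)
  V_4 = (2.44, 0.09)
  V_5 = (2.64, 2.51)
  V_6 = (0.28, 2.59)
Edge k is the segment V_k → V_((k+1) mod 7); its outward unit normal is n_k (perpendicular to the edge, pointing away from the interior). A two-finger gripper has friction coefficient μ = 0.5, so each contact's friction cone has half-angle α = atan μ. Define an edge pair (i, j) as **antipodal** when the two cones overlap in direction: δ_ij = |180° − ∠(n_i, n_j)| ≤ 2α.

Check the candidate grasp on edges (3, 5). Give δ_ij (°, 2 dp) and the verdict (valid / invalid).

δ = 54.52°, invalid

α = atan 0.5 = 26.57°;  2α = 53.13°
edge 3: e_3 = (+1.27, +1.66);  n_3 = (+0.7942, -0.6076)
edge 5: e_5 = (-2.36, +0.08);  n_5 = (+0.0339, +0.9994)
∠(n_3, n_5) = 125.48°
δ = |180° − 125.48°| = 54.52°
54.52° > 2α = 53.13°  →  invalid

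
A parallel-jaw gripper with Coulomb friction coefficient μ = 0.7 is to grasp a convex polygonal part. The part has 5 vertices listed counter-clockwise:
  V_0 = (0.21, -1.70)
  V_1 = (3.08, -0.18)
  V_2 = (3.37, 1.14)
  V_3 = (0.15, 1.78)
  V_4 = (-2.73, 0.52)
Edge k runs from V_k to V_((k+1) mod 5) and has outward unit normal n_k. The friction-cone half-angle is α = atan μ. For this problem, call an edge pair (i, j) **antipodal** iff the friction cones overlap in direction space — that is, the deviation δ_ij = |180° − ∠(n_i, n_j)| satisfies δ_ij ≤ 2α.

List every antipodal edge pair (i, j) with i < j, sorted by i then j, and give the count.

count = 6; pairs: (0,2), (0,3), (1,3), (1,4), (2,4), (3,4)

α = atan 0.7 = 34.99°;  2α = 69.98°
n_0 = (+0.4680, -0.8837)
n_1 = (+0.9767, -0.2146)
n_2 = (+0.1949, +0.9808)
n_3 = (-0.4008, +0.9162)
n_4 = (-0.6026, -0.7980)
  (0,1): δ = 130.30°  ·
  (0,2): δ = 39.15°  ✓
  (0,3): δ = 4.28°  ✓
  (0,4): δ = 115.04°  ·
  (1,2): δ = 88.85°  ·
  (1,3): δ = 53.98°  ✓
  (1,4): δ = 65.33°  ✓
  (2,3): δ = 145.13°  ·
  (2,4): δ = 25.82°  ✓
  (3,4): δ = 60.69°  ✓
antipodal pairs: 6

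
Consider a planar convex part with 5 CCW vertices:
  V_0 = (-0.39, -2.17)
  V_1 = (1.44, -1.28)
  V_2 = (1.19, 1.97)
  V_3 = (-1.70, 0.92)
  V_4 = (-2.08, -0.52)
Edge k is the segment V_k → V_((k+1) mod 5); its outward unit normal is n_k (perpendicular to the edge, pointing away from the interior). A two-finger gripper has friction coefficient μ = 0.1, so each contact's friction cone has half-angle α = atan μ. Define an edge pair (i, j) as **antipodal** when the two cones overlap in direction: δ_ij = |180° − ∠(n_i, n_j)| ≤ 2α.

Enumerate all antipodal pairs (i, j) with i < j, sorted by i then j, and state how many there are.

α = atan 0.1 = 5.71°;  2α = 11.42°
n_0 = (+0.4374, -0.8993)
n_1 = (+0.9971, +0.0767)
n_2 = (-0.3415, +0.9399)
n_3 = (-0.9669, +0.2552)
n_4 = (-0.6986, -0.7155)
  (0,1): δ = 111.54°  ·
  (0,2): δ = 5.97°  ✓
  (0,3): δ = 49.28°  ·
  (0,4): δ = 109.75°  ·
  (1,2): δ = 74.43°  ·
  (1,3): δ = 19.18°  ·
  (1,4): δ = 41.29°  ·
  (2,3): δ = 124.75°  ·
  (2,4): δ = 64.28°  ·
  (3,4): δ = 119.53°  ·
antipodal pairs: 1

count = 1; pairs: (0,2)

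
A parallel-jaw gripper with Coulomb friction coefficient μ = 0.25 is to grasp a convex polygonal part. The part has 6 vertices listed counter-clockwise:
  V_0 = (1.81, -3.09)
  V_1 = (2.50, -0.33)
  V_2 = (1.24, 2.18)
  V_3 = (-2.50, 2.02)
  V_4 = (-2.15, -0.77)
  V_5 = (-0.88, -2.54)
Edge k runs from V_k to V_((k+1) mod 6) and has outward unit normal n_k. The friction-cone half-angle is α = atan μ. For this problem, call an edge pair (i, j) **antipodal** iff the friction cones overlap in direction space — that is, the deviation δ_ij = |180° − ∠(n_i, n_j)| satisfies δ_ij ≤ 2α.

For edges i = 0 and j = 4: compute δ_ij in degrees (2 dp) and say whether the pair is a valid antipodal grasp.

α = atan 0.25 = 14.04°;  2α = 28.07°
edge 0: e_0 = (+0.69, +2.76);  n_0 = (+0.9701, -0.2425)
edge 4: e_4 = (+1.27, -1.77);  n_4 = (-0.8125, -0.5830)
∠(n_0, n_4) = 130.30°
δ = |180° − 130.30°| = 49.70°
49.70° > 2α = 28.07°  →  invalid

δ = 49.70°, invalid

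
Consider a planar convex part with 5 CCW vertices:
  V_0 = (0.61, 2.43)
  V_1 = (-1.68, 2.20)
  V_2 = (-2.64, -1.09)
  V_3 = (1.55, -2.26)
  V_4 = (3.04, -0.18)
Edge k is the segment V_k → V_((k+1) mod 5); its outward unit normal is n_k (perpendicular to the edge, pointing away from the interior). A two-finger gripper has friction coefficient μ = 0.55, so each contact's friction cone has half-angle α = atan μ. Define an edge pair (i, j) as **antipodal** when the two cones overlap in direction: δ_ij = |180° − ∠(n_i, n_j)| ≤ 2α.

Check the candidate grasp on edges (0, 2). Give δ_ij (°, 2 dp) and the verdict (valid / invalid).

α = atan 0.55 = 28.81°;  2α = 57.62°
edge 0: e_0 = (-2.29, -0.23);  n_0 = (-0.0999, +0.9950)
edge 2: e_2 = (+4.19, -1.17);  n_2 = (-0.2689, -0.9632)
∠(n_0, n_2) = 158.66°
δ = |180° − 158.66°| = 21.34°
21.34° ≤ 2α = 57.62°  →  valid

δ = 21.34°, valid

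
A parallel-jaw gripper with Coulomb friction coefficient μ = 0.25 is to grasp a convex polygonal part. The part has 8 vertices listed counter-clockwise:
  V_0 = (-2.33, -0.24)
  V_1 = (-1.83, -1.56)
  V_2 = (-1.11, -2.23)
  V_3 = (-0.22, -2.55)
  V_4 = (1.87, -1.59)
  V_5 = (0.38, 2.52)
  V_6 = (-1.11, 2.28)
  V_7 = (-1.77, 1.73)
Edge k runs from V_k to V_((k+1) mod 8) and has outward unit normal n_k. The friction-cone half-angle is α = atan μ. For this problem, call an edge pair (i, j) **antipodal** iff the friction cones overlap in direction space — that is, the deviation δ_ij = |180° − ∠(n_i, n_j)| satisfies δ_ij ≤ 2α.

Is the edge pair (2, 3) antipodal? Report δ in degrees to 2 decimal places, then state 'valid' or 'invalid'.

α = atan 0.25 = 14.04°;  2α = 28.07°
edge 2: e_2 = (+0.89, -0.32);  n_2 = (-0.3383, -0.9410)
edge 3: e_3 = (+2.09, +0.96);  n_3 = (+0.4174, -0.9087)
∠(n_2, n_3) = 44.45°
δ = |180° − 44.45°| = 135.55°
135.55° > 2α = 28.07°  →  invalid

δ = 135.55°, invalid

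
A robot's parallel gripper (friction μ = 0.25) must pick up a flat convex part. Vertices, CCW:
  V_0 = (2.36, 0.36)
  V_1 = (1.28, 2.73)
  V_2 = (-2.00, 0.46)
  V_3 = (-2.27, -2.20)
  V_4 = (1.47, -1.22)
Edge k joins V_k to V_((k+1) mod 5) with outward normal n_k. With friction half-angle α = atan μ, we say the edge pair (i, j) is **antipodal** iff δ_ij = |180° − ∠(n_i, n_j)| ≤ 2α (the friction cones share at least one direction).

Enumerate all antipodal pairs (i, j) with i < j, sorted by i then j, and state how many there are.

α = atan 0.25 = 14.04°;  2α = 28.07°
n_0 = (+0.9100, +0.4147)
n_1 = (-0.5691, +0.8223)
n_2 = (-0.9949, +0.1010)
n_3 = (+0.2535, -0.9673)
n_4 = (+0.8713, -0.4908)
  (0,1): δ = 79.81°  ·
  (0,2): δ = 30.29°  ·
  (0,3): δ = 80.18°  ·
  (0,4): δ = 126.11°  ·
  (1,2): δ = 130.48°  ·
  (1,3): δ = 20.00°  ✓
  (1,4): δ = 25.92°  ✓
  (2,3): δ = 69.52°  ·
  (2,4): δ = 23.60°  ✓
  (3,4): δ = 134.08°  ·
antipodal pairs: 3

count = 3; pairs: (1,3), (1,4), (2,4)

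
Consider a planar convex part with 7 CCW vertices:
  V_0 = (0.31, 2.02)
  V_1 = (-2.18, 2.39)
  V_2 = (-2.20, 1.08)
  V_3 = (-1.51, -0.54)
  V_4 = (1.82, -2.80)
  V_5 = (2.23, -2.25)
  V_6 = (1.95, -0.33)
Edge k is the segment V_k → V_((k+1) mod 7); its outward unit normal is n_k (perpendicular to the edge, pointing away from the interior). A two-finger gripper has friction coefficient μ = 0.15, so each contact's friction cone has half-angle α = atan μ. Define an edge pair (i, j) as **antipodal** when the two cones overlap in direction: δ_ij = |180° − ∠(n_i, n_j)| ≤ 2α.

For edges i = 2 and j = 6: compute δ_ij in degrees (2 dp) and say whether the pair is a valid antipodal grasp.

δ = 11.84°, valid

α = atan 0.15 = 8.53°;  2α = 17.06°
edge 2: e_2 = (+0.69, -1.62);  n_2 = (-0.9200, -0.3919)
edge 6: e_6 = (-1.64, +2.35);  n_6 = (+0.8201, +0.5723)
∠(n_2, n_6) = 168.16°
δ = |180° − 168.16°| = 11.84°
11.84° ≤ 2α = 17.06°  →  valid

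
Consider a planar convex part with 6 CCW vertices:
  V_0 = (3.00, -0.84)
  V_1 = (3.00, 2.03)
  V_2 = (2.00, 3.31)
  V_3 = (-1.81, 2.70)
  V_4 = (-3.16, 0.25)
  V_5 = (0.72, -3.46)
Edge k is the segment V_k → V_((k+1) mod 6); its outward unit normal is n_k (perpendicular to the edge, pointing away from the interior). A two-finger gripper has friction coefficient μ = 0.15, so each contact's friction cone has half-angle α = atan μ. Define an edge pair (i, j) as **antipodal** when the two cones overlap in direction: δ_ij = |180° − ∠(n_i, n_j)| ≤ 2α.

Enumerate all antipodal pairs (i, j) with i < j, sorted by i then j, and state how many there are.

α = atan 0.15 = 8.53°;  2α = 17.06°
n_0 = (+1.0000, -0.0000)
n_1 = (+0.7880, +0.6156)
n_2 = (-0.1581, +0.9874)
n_3 = (-0.8758, +0.4826)
n_4 = (-0.6911, -0.7228)
n_5 = (+0.7544, -0.6565)
  (0,1): δ = 142.00°  ·
  (0,2): δ = 80.90°  ·
  (0,3): δ = 28.86°  ·
  (0,4): δ = 46.28°  ·
  (0,5): δ = 138.97°  ·
  (1,2): δ = 118.90°  ·
  (1,3): δ = 66.85°  ·
  (1,4): δ = 8.28°  ✓
  (1,5): δ = 100.97°  ·
  (2,3): δ = 127.95°  ·
  (2,4): δ = 52.81°  ·
  (2,5): δ = 39.87°  ·
  (3,4): δ = 104.86°  ·
  (3,5): δ = 12.18°  ✓
  (4,5): δ = 87.31°  ·
antipodal pairs: 2

count = 2; pairs: (1,4), (3,5)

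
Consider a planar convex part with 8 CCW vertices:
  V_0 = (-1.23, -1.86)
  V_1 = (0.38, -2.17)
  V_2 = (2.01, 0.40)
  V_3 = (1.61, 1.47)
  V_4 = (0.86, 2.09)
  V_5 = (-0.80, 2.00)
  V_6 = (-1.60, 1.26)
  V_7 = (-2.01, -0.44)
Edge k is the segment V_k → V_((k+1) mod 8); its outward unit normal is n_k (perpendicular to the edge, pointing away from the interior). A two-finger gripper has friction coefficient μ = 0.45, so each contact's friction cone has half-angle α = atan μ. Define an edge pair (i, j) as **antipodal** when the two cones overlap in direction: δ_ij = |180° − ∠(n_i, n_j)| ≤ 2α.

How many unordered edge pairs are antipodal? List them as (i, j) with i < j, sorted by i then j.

count = 7; pairs: (0,3), (0,4), (1,5), (1,6), (2,6), (2,7), (3,7)

α = atan 0.45 = 24.23°;  2α = 48.46°
n_0 = (-0.1891, -0.9820)
n_1 = (+0.8445, -0.5356)
n_2 = (+0.9367, +0.3502)
n_3 = (+0.6371, +0.7707)
n_4 = (-0.0541, +0.9985)
n_5 = (-0.6790, +0.7341)
n_6 = (-0.9721, +0.2345)
n_7 = (-0.8765, -0.4814)
  (0,1): δ = 111.49°  ·
  (0,2): δ = 58.60°  ·
  (0,3): δ = 28.68°  ✓
  (0,4): δ = 14.00°  ✓
  (0,5): δ = 53.67°  ·
  (0,6): δ = 87.34°  ·
  (0,7): δ = 129.68°  ·
  (1,2): δ = 127.12°  ·
  (1,3): δ = 97.19°  ·
  (1,4): δ = 54.51°  ·
  (1,5): δ = 14.85°  ✓
  (1,6): δ = 18.83°  ✓
  (1,7): δ = 61.16°  ·
  (2,3): δ = 150.08°  ·
  (2,4): δ = 107.39°  ·
  (2,5): δ = 67.73°  ·
  (2,6): δ = 34.06°  ✓
  (2,7): δ = 8.28°  ✓
  (3,4): δ = 137.32°  ·
  (3,5): δ = 97.65°  ·
  (3,6): δ = 63.98°  ·
  (3,7): δ = 21.64°  ✓
  (4,5): δ = 140.33°  ·
  (4,6): δ = 106.66°  ·
  (4,7): δ = 64.32°  ·
  (5,6): δ = 146.33°  ·
  (5,7): δ = 103.99°  ·
  (6,7): δ = 137.66°  ·
antipodal pairs: 7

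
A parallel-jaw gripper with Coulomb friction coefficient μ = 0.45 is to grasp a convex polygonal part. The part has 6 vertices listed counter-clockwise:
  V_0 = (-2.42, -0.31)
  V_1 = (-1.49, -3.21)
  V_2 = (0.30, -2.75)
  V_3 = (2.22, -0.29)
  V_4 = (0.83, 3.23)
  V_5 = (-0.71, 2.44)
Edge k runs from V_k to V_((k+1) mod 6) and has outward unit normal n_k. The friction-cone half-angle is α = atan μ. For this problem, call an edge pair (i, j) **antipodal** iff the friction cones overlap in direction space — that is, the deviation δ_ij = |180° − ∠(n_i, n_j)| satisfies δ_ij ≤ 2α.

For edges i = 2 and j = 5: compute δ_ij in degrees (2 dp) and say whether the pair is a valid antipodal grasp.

α = atan 0.45 = 24.23°;  2α = 48.46°
edge 2: e_2 = (+1.92, +2.46);  n_2 = (+0.7883, -0.6153)
edge 5: e_5 = (-1.71, -2.75);  n_5 = (-0.8492, +0.5281)
∠(n_2, n_5) = 173.90°
δ = |180° − 173.90°| = 6.10°
6.10° ≤ 2α = 48.46°  →  valid

δ = 6.10°, valid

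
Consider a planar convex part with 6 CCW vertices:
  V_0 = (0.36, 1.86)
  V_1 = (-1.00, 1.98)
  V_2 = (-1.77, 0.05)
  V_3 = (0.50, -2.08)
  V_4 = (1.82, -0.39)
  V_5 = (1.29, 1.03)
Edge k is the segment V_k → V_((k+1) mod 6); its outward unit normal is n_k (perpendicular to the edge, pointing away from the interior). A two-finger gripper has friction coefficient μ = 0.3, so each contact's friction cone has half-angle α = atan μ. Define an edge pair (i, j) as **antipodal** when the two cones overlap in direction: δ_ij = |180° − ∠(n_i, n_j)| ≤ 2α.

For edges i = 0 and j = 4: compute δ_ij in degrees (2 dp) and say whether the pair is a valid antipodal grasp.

δ = 115.51°, invalid

α = atan 0.3 = 16.70°;  2α = 33.40°
edge 0: e_0 = (-1.36, +0.12);  n_0 = (+0.0879, +0.9961)
edge 4: e_4 = (-0.53, +1.42);  n_4 = (+0.9369, +0.3497)
∠(n_0, n_4) = 64.49°
δ = |180° − 64.49°| = 115.51°
115.51° > 2α = 33.40°  →  invalid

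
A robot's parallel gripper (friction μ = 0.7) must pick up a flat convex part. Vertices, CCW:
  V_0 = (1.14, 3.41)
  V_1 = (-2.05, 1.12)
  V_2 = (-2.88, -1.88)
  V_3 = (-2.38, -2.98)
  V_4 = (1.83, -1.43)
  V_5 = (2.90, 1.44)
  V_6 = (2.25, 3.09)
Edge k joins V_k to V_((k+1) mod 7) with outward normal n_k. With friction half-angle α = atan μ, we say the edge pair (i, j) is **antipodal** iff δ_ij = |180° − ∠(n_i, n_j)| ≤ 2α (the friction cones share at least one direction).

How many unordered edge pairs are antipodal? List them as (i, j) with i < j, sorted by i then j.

count = 9; pairs: (0,3), (0,4), (1,3), (1,4), (1,5), (2,4), (2,5), (2,6), (3,6)

α = atan 0.7 = 34.99°;  2α = 69.98°
n_0 = (-0.5832, +0.8124)
n_1 = (-0.9638, +0.2666)
n_2 = (-0.9104, -0.4138)
n_3 = (+0.3455, -0.9384)
n_4 = (+0.9370, -0.3493)
n_5 = (+0.9304, +0.3665)
n_6 = (+0.2770, +0.9609)
  (0,1): δ = 141.14°  ·
  (0,2): δ = 101.23°  ·
  (0,3): δ = 15.46°  ✓
  (0,4): δ = 33.88°  ✓
  (0,5): δ = 75.83°  ·
  (0,6): δ = 128.24°  ·
  (1,2): δ = 140.09°  ·
  (1,3): δ = 54.32°  ✓
  (1,4): δ = 4.98°  ✓
  (1,5): δ = 36.97°  ✓
  (1,6): δ = 89.38°  ·
  (2,3): δ = 94.23°  ·
  (2,4): δ = 44.89°  ✓
  (2,5): δ = 2.94°  ✓
  (2,6): δ = 49.47°  ✓
  (3,4): δ = 130.66°  ·
  (3,5): δ = 88.71°  ·
  (3,6): δ = 36.29°  ✓
  (4,5): δ = 138.05°  ·
  (4,6): δ = 85.64°  ·
  (5,6): δ = 127.58°  ·
antipodal pairs: 9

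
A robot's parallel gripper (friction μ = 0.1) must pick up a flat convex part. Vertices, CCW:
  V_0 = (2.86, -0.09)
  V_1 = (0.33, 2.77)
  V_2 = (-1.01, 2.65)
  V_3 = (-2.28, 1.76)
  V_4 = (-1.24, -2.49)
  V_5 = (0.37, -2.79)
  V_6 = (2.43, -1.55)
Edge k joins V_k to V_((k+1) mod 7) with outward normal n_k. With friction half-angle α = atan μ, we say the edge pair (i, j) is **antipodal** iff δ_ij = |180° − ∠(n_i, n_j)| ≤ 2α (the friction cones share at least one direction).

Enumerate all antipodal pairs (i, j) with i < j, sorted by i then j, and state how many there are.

α = atan 0.1 = 5.71°;  2α = 11.42°
n_0 = (+0.7490, +0.6626)
n_1 = (-0.0892, +0.9960)
n_2 = (-0.5739, +0.8189)
n_3 = (-0.9713, -0.2377)
n_4 = (-0.1832, -0.9831)
n_5 = (+0.5157, -0.8568)
n_6 = (+0.9593, -0.2825)
  (0,1): δ = 126.38°  ·
  (0,2): δ = 96.47°  ·
  (0,3): δ = 27.75°  ·
  (0,4): δ = 37.95°  ·
  (0,5): δ = 79.55°  ·
  (0,6): δ = 122.09°  ·
  (1,2): δ = 150.10°  ·
  (1,3): δ = 81.37°  ·
  (1,4): δ = 15.67°  ·
  (1,5): δ = 25.93°  ·
  (1,6): δ = 68.47°  ·
  (2,3): δ = 111.27°  ·
  (2,4): δ = 45.58°  ·
  (2,5): δ = 3.98°  ✓
  (2,6): δ = 38.57°  ·
  (3,4): δ = 114.31°  ·
  (3,5): δ = 72.70°  ·
  (3,6): δ = 30.16°  ·
  (4,5): δ = 138.40°  ·
  (4,6): δ = 95.86°  ·
  (5,6): δ = 137.46°  ·
antipodal pairs: 1

count = 1; pairs: (2,5)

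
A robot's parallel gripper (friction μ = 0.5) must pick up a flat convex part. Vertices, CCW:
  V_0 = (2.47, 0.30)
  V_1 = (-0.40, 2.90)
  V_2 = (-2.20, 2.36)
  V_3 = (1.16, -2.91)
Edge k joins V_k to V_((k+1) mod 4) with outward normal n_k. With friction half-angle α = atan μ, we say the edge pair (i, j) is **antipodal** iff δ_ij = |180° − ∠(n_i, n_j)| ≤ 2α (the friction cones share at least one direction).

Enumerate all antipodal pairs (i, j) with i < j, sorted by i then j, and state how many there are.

count = 2; pairs: (0,2), (1,3)

α = atan 0.5 = 26.57°;  2α = 53.13°
n_0 = (+0.6714, +0.7411)
n_1 = (-0.2873, +0.9578)
n_2 = (-0.8432, -0.5376)
n_3 = (+0.9259, -0.3778)
  (0,1): δ = 121.13°  ·
  (0,2): δ = 15.31°  ✓
  (0,3): δ = 109.97°  ·
  (1,2): δ = 74.18°  ·
  (1,3): δ = 51.10°  ✓
  (2,3): δ = 54.72°  ·
antipodal pairs: 2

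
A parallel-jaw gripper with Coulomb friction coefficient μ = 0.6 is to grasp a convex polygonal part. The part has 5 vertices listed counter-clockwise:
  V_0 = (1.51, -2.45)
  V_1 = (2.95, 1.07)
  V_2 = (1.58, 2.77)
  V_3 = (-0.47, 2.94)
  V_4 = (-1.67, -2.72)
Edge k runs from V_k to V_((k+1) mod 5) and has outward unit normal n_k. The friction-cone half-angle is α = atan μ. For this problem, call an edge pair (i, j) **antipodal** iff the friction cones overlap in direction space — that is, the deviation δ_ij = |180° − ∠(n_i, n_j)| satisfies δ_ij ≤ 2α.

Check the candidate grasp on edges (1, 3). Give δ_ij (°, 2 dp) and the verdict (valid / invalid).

α = atan 0.6 = 30.96°;  2α = 61.93°
edge 1: e_1 = (-1.37, +1.70);  n_1 = (+0.7786, +0.6275)
edge 3: e_3 = (-1.20, -5.66);  n_3 = (-0.9783, +0.2074)
∠(n_1, n_3) = 129.17°
δ = |180° − 129.17°| = 50.83°
50.83° ≤ 2α = 61.93°  →  valid

δ = 50.83°, valid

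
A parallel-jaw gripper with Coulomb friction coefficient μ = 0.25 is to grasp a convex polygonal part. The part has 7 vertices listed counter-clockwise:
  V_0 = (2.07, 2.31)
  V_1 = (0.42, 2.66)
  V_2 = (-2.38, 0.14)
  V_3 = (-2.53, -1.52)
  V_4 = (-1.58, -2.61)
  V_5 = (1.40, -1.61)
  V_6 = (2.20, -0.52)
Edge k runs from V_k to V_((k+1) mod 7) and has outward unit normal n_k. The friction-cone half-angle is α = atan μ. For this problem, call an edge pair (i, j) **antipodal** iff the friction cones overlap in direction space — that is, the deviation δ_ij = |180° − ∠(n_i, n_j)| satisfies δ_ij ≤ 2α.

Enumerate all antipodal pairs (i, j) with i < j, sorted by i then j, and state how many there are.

count = 3; pairs: (1,4), (1,5), (2,6)

α = atan 0.25 = 14.04°;  2α = 28.07°
n_0 = (+0.2075, +0.9782)
n_1 = (-0.6690, +0.7433)
n_2 = (-0.9959, +0.0900)
n_3 = (-0.7539, -0.6570)
n_4 = (+0.3181, -0.9480)
n_5 = (+0.8062, -0.5917)
n_6 = (+0.9989, +0.0459)
  (0,1): δ = 126.04°  ·
  (0,2): δ = 83.19°  ·
  (0,3): δ = 36.95°  ·
  (0,4): δ = 30.53°  ·
  (0,5): δ = 65.70°  ·
  (0,6): δ = 104.61°  ·
  (1,2): δ = 137.15°  ·
  (1,3): δ = 90.91°  ·
  (1,4): δ = 23.44°  ✓
  (1,5): δ = 11.74°  ✓
  (1,6): δ = 50.64°  ·
  (2,3): δ = 133.76°  ·
  (2,4): δ = 66.29°  ·
  (2,5): δ = 31.11°  ·
  (2,6): δ = 7.79°  ✓
  (3,4): δ = 112.52°  ·
  (3,5): δ = 77.35°  ·
  (3,6): δ = 38.44°  ·
  (4,5): δ = 144.83°  ·
  (4,6): δ = 105.92°  ·
  (5,6): δ = 141.09°  ·
antipodal pairs: 3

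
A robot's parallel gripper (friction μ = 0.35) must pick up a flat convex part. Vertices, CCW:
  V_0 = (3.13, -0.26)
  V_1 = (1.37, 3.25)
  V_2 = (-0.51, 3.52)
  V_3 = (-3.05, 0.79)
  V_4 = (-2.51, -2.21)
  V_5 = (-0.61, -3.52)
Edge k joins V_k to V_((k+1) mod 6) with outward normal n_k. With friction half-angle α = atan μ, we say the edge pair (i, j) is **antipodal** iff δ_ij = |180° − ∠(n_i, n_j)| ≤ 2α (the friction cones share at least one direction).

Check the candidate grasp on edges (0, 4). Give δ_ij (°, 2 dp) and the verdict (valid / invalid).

δ = 28.78°, valid

α = atan 0.35 = 19.29°;  2α = 38.58°
edge 0: e_0 = (-1.76, +3.51);  n_0 = (+0.8939, +0.4482)
edge 4: e_4 = (+1.90, -1.31);  n_4 = (-0.5676, -0.8233)
∠(n_0, n_4) = 151.22°
δ = |180° − 151.22°| = 28.78°
28.78° ≤ 2α = 38.58°  →  valid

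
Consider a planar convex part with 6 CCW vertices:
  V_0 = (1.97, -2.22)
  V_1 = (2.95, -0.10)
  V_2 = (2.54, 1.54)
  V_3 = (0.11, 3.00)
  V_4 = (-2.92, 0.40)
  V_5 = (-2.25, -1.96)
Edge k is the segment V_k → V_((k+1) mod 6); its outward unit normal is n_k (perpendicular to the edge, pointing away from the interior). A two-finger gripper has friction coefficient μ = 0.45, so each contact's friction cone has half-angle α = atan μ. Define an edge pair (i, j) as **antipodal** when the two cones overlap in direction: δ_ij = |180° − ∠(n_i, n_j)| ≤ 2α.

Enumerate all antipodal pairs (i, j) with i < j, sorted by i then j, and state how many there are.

count = 6; pairs: (0,3), (0,4), (1,4), (2,4), (2,5), (3,5)

α = atan 0.45 = 24.23°;  2α = 48.46°
n_0 = (+0.9077, -0.4196)
n_1 = (+0.9701, +0.2425)
n_2 = (+0.5150, +0.8572)
n_3 = (-0.6512, +0.7589)
n_4 = (-0.9620, -0.2731)
n_5 = (-0.0615, -0.9981)
  (0,1): δ = 141.15°  ·
  (0,2): δ = 96.19°  ·
  (0,3): δ = 24.56°  ✓
  (0,4): δ = 40.66°  ✓
  (0,5): δ = 111.28°  ·
  (1,2): δ = 135.03°  ·
  (1,3): δ = 63.40°  ·
  (1,4): δ = 1.81°  ✓
  (1,5): δ = 72.44°  ·
  (2,3): δ = 108.37°  ·
  (2,4): δ = 43.15°  ✓
  (2,5): δ = 27.47°  ✓
  (3,4): δ = 114.78°  ·
  (3,5): δ = 44.16°  ✓
  (4,5): δ = 109.37°  ·
antipodal pairs: 6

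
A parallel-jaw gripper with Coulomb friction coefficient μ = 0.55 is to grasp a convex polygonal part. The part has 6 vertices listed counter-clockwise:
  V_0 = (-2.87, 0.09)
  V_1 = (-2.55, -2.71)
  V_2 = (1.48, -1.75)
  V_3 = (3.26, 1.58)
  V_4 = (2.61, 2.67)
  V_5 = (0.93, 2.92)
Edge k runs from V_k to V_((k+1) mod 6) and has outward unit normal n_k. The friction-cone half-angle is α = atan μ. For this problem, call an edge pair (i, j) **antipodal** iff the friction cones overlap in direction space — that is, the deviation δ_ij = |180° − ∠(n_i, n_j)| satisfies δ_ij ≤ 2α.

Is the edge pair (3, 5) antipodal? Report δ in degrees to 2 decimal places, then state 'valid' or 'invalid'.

δ = 84.13°, invalid

α = atan 0.55 = 28.81°;  2α = 57.62°
edge 3: e_3 = (-0.65, +1.09);  n_3 = (+0.8589, +0.5122)
edge 5: e_5 = (-3.80, -2.83);  n_5 = (-0.5973, +0.8020)
∠(n_3, n_5) = 95.87°
δ = |180° − 95.87°| = 84.13°
84.13° > 2α = 57.62°  →  invalid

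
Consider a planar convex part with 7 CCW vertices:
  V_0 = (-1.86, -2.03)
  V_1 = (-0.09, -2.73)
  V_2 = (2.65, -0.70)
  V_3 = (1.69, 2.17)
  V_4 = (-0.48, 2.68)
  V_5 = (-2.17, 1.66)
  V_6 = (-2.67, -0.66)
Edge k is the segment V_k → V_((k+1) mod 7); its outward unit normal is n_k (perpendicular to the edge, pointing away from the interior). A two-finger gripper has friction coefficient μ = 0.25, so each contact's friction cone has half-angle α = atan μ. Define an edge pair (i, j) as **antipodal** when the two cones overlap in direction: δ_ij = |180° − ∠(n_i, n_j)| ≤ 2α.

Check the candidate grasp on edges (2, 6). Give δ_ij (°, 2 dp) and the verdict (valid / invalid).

α = atan 0.25 = 14.04°;  2α = 28.07°
edge 2: e_2 = (-0.96, +2.87);  n_2 = (+0.9484, +0.3172)
edge 6: e_6 = (+0.81, -1.37);  n_6 = (-0.8608, -0.5089)
∠(n_2, n_6) = 167.90°
δ = |180° − 167.90°| = 12.10°
12.10° ≤ 2α = 28.07°  →  valid

δ = 12.10°, valid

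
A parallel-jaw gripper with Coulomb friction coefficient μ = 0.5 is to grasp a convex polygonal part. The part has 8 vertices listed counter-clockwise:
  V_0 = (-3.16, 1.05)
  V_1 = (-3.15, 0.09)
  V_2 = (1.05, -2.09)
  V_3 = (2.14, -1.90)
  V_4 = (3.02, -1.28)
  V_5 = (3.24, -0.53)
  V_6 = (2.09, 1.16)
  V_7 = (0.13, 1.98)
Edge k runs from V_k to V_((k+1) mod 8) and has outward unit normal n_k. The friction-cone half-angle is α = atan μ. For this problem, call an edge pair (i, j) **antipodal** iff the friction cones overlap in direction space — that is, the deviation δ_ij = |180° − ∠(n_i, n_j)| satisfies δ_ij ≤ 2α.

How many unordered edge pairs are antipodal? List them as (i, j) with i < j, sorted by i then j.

α = atan 0.5 = 26.57°;  2α = 53.13°
n_0 = (-0.9999, -0.0104)
n_1 = (-0.4607, -0.8876)
n_2 = (+0.1717, -0.9851)
n_3 = (+0.5760, -0.8175)
n_4 = (+0.9596, -0.2815)
n_5 = (+0.8267, +0.5626)
n_6 = (+0.3860, +0.9225)
n_7 = (-0.2720, +0.9623)
  (0,1): δ = 118.03°  ·
  (0,2): δ = 80.71°  ·
  (0,3): δ = 55.43°  ·
  (0,4): δ = 16.94°  ✓
  (0,5): δ = 33.64°  ✓
  (0,6): δ = 66.70°  ·
  (0,7): δ = 105.19°  ·
  (1,2): δ = 142.68°  ·
  (1,3): δ = 117.40°  ·
  (1,4): δ = 78.92°  ·
  (1,5): δ = 28.33°  ✓
  (1,6): δ = 4.73°  ✓
  (1,7): δ = 43.22°  ✓
  (2,3): δ = 154.72°  ·
  (2,4): δ = 116.24°  ·
  (2,5): δ = 65.65°  ·
  (2,6): δ = 32.59°  ✓
  (2,7): δ = 5.90°  ✓
  (3,4): δ = 141.51°  ·
  (3,5): δ = 90.93°  ·
  (3,6): δ = 57.87°  ·
  (3,7): δ = 19.38°  ✓
  (4,5): δ = 129.42°  ·
  (4,6): δ = 96.35°  ·
  (4,7): δ = 57.87°  ·
  (5,6): δ = 146.94°  ·
  (5,7): δ = 108.45°  ·
  (6,7): δ = 141.51°  ·
antipodal pairs: 8

count = 8; pairs: (0,4), (0,5), (1,5), (1,6), (1,7), (2,6), (2,7), (3,7)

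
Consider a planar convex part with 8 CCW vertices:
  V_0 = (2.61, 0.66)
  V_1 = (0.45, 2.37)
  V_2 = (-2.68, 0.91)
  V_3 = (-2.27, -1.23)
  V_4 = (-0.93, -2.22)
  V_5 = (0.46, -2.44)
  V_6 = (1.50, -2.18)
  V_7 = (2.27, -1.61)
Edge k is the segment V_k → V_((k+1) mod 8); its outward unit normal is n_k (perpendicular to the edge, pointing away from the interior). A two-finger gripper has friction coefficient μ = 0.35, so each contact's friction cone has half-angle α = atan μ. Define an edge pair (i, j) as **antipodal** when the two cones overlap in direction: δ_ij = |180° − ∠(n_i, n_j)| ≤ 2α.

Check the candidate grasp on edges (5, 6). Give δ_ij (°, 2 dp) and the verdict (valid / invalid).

δ = 157.53°, invalid

α = atan 0.35 = 19.29°;  2α = 38.58°
edge 5: e_5 = (+1.04, +0.26);  n_5 = (+0.2425, -0.9701)
edge 6: e_6 = (+0.77, +0.57);  n_6 = (+0.5950, -0.8037)
∠(n_5, n_6) = 22.47°
δ = |180° − 22.47°| = 157.53°
157.53° > 2α = 38.58°  →  invalid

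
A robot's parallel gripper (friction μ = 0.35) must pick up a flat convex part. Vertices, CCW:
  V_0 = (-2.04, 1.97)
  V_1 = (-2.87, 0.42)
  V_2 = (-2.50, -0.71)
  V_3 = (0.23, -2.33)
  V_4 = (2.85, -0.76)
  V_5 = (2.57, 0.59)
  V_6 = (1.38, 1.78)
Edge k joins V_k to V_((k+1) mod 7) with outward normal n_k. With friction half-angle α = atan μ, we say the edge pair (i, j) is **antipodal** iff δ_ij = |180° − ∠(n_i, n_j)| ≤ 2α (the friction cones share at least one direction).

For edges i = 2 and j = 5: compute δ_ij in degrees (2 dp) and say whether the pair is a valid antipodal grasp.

δ = 14.31°, valid

α = atan 0.35 = 19.29°;  2α = 38.58°
edge 2: e_2 = (+2.73, -1.62);  n_2 = (-0.5103, -0.8600)
edge 5: e_5 = (-1.19, +1.19);  n_5 = (+0.7071, +0.7071)
∠(n_2, n_5) = 165.69°
δ = |180° − 165.69°| = 14.31°
14.31° ≤ 2α = 38.58°  →  valid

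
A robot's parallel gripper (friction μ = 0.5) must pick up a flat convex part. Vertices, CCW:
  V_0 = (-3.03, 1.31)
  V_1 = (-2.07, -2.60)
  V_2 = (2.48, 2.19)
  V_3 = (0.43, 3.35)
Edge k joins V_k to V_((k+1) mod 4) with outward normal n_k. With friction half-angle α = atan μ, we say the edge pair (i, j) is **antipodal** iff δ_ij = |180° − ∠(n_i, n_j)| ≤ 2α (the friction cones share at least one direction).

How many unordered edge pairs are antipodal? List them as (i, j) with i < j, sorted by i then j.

count = 2; pairs: (0,2), (1,3)

α = atan 0.5 = 26.57°;  2α = 53.13°
n_0 = (-0.9712, -0.2384)
n_1 = (+0.7250, -0.6887)
n_2 = (+0.4925, +0.8703)
n_3 = (-0.5079, +0.8614)
  (0,1): δ = 57.32°  ·
  (0,2): δ = 46.70°  ✓
  (0,3): δ = 106.73°  ·
  (1,2): δ = 75.98°  ·
  (1,3): δ = 15.95°  ✓
  (2,3): δ = 119.97°  ·
antipodal pairs: 2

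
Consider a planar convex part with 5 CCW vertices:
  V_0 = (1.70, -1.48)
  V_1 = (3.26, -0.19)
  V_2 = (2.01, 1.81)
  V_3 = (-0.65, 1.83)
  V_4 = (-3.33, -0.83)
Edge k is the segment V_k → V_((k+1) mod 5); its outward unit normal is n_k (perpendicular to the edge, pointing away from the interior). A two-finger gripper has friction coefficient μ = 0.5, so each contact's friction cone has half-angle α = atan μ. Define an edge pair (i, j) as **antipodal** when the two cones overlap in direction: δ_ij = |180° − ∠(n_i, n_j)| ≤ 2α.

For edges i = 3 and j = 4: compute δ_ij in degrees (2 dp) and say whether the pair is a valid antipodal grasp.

δ = 52.15°, valid

α = atan 0.5 = 26.57°;  2α = 53.13°
edge 3: e_3 = (-2.68, -2.66);  n_3 = (-0.7045, +0.7098)
edge 4: e_4 = (+5.03, -0.65);  n_4 = (-0.1282, -0.9918)
∠(n_3, n_4) = 127.85°
δ = |180° − 127.85°| = 52.15°
52.15° ≤ 2α = 53.13°  →  valid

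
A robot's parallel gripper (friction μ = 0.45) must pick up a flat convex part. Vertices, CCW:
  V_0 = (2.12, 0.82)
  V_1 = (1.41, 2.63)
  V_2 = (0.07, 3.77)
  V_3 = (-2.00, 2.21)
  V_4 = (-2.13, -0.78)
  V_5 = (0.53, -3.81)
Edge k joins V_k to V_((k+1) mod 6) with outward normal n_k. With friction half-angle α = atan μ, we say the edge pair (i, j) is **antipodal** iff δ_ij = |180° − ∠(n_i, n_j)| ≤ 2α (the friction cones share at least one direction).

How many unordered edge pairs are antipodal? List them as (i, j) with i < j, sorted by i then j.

α = atan 0.45 = 24.23°;  2α = 48.46°
n_0 = (+0.9309, +0.3652)
n_1 = (+0.6480, +0.7617)
n_2 = (-0.6019, +0.7986)
n_3 = (-0.9991, +0.0434)
n_4 = (-0.7515, -0.6597)
n_5 = (+0.9458, -0.3248)
  (0,1): δ = 151.81°  ·
  (0,2): δ = 74.42°  ·
  (0,3): δ = 23.91°  ✓
  (0,4): δ = 19.86°  ✓
  (0,5): δ = 139.63°  ·
  (1,2): δ = 102.61°  ·
  (1,3): δ = 52.10°  ·
  (1,4): δ = 8.33°  ✓
  (1,5): δ = 111.44°  ·
  (2,3): δ = 129.49°  ·
  (2,4): δ = 85.72°  ·
  (2,5): δ = 34.04°  ✓
  (3,4): δ = 136.23°  ·
  (3,5): δ = 16.46°  ✓
  (4,5): δ = 60.23°  ·
antipodal pairs: 5

count = 5; pairs: (0,3), (0,4), (1,4), (2,5), (3,5)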